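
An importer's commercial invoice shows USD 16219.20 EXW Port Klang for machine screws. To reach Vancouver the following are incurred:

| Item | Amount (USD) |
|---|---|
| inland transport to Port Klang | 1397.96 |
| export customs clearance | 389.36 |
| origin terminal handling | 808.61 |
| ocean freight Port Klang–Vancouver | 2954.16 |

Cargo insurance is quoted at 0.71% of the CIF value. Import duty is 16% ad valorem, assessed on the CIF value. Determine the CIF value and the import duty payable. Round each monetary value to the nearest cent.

Let C be the CIF value. C = EXW price + pre-shipment costs + freight + 0.71% × C
C − 0.71% × C = 16219.20 + 1397.96 + 389.36 + 808.61 + 2954.16
0.9929 × C = 21769.29
C = 21769.29 / 0.9929 = 21924.96
Insurance premium = 0.71% × 21924.96 = 155.67
Import duty = 21924.96 × 16% = 3507.99

CIF value: USD 21924.96; import duty: USD 3507.99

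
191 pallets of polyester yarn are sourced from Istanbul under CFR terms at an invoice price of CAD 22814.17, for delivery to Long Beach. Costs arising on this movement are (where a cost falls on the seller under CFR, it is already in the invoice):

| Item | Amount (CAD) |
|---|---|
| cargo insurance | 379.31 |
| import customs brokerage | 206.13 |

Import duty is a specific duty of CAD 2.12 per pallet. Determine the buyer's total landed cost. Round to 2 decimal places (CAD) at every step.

CFR: the seller pays costs through ocean freight to the destination port, but not insurance.
CIF value = CFR price + insurance = 22814.17 + 379.31 = 23193.48
Import duty = 191 × 2.12 = 404.92
Buyer bears: insurance 379.31 + brokerage 206.13 + duty 404.92 = 990.36
Landed cost = invoice 22814.17 + 990.36 = 23804.53

Total landed cost: CAD 23804.53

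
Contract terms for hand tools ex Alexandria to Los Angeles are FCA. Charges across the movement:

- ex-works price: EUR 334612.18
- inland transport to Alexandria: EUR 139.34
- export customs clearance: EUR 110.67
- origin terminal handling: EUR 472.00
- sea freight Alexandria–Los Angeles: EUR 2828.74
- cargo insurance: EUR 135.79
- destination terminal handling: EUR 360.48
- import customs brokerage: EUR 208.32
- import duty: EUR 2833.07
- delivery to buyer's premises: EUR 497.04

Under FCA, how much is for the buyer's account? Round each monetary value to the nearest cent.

Buyer's account: EUR 7335.44

FCA: the seller delivers export-cleared goods to the carrier; the buyer bears costs from that point.
Seller's account: goods 334612.18 + inland to port 139.34 + export clearance 110.67 = 334862.19
Buyer's account: origin terminal 472.00 + freight 2828.74 + insurance 135.79 + destination terminal 360.48 + brokerage 208.32 + duty 2833.07 + delivery 497.04 = 7335.44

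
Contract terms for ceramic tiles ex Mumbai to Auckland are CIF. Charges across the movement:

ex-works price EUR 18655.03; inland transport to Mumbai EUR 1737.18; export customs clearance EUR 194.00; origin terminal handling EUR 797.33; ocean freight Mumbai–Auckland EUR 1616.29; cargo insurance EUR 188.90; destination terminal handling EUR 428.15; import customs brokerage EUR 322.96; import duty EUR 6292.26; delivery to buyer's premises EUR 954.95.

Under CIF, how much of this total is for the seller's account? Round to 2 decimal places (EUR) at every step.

CIF: the seller pays costs through ocean freight and marine insurance to the destination port.
Seller's account: goods 18655.03 + inland to port 1737.18 + export clearance 194.00 + origin terminal 797.33 + freight 1616.29 + insurance 188.90 = 23188.73
Buyer's account: destination terminal 428.15 + brokerage 322.96 + duty 6292.26 + delivery 954.95 = 7998.32

Seller's account: EUR 23188.73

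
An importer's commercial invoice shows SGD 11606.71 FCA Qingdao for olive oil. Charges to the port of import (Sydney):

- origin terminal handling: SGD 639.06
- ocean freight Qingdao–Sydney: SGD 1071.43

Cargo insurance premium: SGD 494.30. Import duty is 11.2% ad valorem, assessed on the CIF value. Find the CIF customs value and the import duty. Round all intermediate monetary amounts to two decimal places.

CIF value: SGD 13811.50; import duty: SGD 1546.89

CIF = FCA price + pre-shipment costs + freight + insurance
CIF = 11606.71 + 639.06 + 1071.43 + 494.30 = 13811.50
Import duty = 13811.50 × 11.2% = 1546.89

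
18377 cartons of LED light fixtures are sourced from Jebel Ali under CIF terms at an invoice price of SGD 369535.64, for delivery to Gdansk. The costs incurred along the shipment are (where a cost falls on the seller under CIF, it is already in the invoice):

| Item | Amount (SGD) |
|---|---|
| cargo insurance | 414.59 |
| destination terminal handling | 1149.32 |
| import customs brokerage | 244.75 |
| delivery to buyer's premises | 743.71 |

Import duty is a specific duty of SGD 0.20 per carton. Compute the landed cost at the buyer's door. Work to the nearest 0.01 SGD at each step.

Total landed cost: SGD 375348.82

CIF: the seller pays costs through ocean freight and marine insurance to the destination port.
Already in the invoice (seller's account under CIF): insurance — exclude.
The CIF price already equals the CIF value: 369535.64
Import duty = 18377 × 0.20 = 3675.40
Buyer bears: destination terminal 1149.32 + brokerage 244.75 + delivery 743.71 + duty 3675.40 = 5813.18
Landed cost = invoice 369535.64 + 5813.18 = 375348.82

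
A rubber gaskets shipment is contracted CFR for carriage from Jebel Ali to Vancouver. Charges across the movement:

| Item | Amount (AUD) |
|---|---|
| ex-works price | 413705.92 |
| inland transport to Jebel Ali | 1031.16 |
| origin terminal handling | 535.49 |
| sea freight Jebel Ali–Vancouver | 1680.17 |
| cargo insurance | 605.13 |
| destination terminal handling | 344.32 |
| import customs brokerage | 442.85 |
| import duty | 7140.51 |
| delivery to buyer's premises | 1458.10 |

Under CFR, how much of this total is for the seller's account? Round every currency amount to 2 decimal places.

Seller's account: AUD 416952.74

CFR: the seller pays costs through ocean freight to the destination port, but not insurance.
Seller's account: goods 413705.92 + inland to port 1031.16 + origin terminal 535.49 + freight 1680.17 = 416952.74
Buyer's account: insurance 605.13 + destination terminal 344.32 + brokerage 442.85 + duty 7140.51 + delivery 1458.10 = 9990.91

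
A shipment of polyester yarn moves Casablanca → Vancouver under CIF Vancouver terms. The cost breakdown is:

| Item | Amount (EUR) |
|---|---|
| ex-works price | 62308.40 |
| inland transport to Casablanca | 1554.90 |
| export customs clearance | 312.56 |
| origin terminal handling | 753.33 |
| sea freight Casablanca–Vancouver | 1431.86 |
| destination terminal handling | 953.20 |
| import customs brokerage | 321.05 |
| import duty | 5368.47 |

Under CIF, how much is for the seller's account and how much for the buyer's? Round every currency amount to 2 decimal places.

Seller: EUR 66361.05; buyer: EUR 6642.72

CIF: the seller pays costs through ocean freight and marine insurance to the destination port.
Seller's account: goods 62308.40 + inland to port 1554.90 + export clearance 312.56 + origin terminal 753.33 + freight 1431.86 = 66361.05
Buyer's account: destination terminal 953.20 + brokerage 321.05 + duty 5368.47 = 6642.72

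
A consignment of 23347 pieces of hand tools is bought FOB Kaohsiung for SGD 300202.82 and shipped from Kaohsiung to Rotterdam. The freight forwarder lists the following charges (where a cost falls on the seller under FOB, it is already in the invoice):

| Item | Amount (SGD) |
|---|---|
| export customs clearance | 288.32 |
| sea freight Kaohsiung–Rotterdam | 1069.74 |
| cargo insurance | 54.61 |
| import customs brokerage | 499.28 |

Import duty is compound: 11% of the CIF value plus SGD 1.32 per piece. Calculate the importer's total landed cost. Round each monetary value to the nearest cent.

Total landed cost: SGD 365790.48

FOB: the seller bears costs until goods are on board at the origin port; the buyer bears freight, insurance and all costs thereafter.
Already in the invoice (seller's account under FOB): export clearance — exclude.
CIF value = FOB price + freight + insurance = 300202.82 + 1069.74 + 54.61 = 301327.17
Ad valorem component: 301327.17 × 11% = 33145.99
Specific component: 23347 × 1.32 = 30818.04
Import duty = 33145.99 + 30818.04 = 63964.03
Buyer bears: freight 1069.74 + insurance 54.61 + brokerage 499.28 + duty 63964.03 = 65587.66
Landed cost = invoice 300202.82 + 65587.66 = 365790.48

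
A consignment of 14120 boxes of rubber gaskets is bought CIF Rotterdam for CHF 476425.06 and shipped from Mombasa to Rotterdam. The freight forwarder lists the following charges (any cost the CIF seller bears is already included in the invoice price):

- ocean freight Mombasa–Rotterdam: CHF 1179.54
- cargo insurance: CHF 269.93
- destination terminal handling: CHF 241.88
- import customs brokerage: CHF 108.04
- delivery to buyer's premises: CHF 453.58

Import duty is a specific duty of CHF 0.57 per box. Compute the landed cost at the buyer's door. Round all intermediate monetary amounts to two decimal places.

Total landed cost: CHF 485276.96

CIF: the seller pays costs through ocean freight and marine insurance to the destination port.
Already in the invoice (seller's account under CIF): freight, insurance — exclude.
The CIF price already equals the CIF value: 476425.06
Import duty = 14120 × 0.57 = 8048.40
Buyer bears: destination terminal 241.88 + brokerage 108.04 + delivery 453.58 + duty 8048.40 = 8851.90
Landed cost = invoice 476425.06 + 8851.90 = 485276.96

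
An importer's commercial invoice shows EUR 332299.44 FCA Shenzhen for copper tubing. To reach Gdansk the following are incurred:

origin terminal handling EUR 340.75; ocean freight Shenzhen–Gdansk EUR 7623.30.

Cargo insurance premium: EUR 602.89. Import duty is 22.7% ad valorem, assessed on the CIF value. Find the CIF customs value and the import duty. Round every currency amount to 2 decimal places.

CIF = FCA price + pre-shipment costs + freight + insurance
CIF = 332299.44 + 340.75 + 7623.30 + 602.89 = 340866.38
Import duty = 340866.38 × 22.7% = 77376.67

CIF value: EUR 340866.38; import duty: EUR 77376.67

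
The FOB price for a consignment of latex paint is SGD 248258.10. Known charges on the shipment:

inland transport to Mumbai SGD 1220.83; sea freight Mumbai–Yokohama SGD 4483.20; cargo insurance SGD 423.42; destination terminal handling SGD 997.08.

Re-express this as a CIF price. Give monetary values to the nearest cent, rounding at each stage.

Not relevant to the conversion: inland to port — on the seller under both FOB and CIF; already in the FOB price and stays in the CIF price. destination terminal — on the buyer under both terms; not part of either seller's price.
From FOB to CIF, the seller additionally bears: freight, insurance.
CIF price = 248258.10 + 4483.20 + 423.42 = 253164.72

CIF price: SGD 253164.72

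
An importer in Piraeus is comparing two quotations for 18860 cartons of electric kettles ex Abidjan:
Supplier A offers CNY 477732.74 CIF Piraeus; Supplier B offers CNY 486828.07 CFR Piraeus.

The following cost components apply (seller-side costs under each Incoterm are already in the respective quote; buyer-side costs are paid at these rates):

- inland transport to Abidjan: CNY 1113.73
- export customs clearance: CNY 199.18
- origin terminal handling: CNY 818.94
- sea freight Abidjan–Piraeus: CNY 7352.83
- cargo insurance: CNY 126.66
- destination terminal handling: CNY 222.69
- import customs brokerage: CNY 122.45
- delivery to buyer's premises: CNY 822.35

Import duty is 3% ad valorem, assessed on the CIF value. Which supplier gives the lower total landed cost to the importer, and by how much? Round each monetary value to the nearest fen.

Supplier A is cheaper by CNY 9498.65

Supplier A (CIF):
The CIF price already equals the CIF value: 477732.74
Import duty = 477732.74 × 3% = 14331.98
Buyer bears (A): 222.69 + 122.45 + 822.35 = 1167.49
Landed cost (A) = invoice 477732.74 + 1167.49 + duty 14331.98 = 493232.21
Supplier B (CFR):
CIF value = CFR price + insurance = 486828.07 + 126.66 = 486954.73
Import duty = 486954.73 × 3% = 14608.64
Buyer bears (B): 126.66 + 222.69 + 122.45 + 822.35 = 1294.15
Landed cost (B) = invoice 486828.07 + 1294.15 + duty 14608.64 = 502730.86
Difference = |493232.21 − 502730.86| = 9498.65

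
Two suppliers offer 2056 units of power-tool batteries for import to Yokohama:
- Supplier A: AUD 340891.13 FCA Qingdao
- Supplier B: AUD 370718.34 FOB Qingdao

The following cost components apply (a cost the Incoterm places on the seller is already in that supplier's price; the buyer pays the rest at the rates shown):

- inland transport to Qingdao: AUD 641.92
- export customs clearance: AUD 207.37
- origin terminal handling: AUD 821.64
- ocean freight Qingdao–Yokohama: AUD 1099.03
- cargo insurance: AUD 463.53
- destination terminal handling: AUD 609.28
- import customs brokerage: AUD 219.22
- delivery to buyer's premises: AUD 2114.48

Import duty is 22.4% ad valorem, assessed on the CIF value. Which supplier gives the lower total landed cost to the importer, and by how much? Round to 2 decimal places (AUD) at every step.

Supplier A is cheaper by AUD 35502.82

Supplier A (FCA):
CIF value = FCA price + origin terminal + freight + insurance = 340891.13 + 821.64 + 1099.03 + 463.53 = 343275.33
Import duty = 343275.33 × 22.4% = 76893.67
Buyer bears (A): 821.64 + 1099.03 + 463.53 + 609.28 + 219.22 + 2114.48 = 5327.18
Landed cost (A) = invoice 340891.13 + 5327.18 + duty 76893.67 = 423111.98
Supplier B (FOB):
CIF value = FOB price + freight + insurance = 370718.34 + 1099.03 + 463.53 = 372280.90
Import duty = 372280.90 × 22.4% = 83390.92
Buyer bears (B): 1099.03 + 463.53 + 609.28 + 219.22 + 2114.48 = 4505.54
Landed cost (B) = invoice 370718.34 + 4505.54 + duty 83390.92 = 458614.80
Difference = |423111.98 − 458614.80| = 35502.82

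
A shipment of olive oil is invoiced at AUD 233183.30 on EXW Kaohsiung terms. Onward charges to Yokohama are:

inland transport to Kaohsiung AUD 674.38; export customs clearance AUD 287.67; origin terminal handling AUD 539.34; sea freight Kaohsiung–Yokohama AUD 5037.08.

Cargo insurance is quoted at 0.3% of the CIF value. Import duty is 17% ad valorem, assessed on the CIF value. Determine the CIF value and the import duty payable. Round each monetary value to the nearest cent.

CIF value: AUD 240443.10; import duty: AUD 40875.33

Let C be the CIF value. C = EXW price + pre-shipment costs + freight + 0.3% × C
C − 0.3% × C = 233183.30 + 674.38 + 287.67 + 539.34 + 5037.08
0.997 × C = 239721.77
C = 239721.77 / 0.997 = 240443.10
Insurance premium = 0.3% × 240443.10 = 721.33
Import duty = 240443.10 × 17% = 40875.33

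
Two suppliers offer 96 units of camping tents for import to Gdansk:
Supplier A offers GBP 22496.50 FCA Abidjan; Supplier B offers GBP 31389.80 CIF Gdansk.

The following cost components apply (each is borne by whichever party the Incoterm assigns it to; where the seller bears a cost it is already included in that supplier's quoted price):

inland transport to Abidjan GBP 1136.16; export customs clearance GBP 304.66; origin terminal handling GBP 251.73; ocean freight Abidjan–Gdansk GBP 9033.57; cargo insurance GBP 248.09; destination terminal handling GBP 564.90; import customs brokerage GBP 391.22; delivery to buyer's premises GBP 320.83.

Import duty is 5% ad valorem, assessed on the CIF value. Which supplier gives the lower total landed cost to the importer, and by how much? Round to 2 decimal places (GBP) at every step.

Supplier B is cheaper by GBP 672.09

Supplier A (FCA):
CIF value = FCA price + origin terminal + freight + insurance = 22496.50 + 251.73 + 9033.57 + 248.09 = 32029.89
Import duty = 32029.89 × 5% = 1601.49
Buyer bears (A): 251.73 + 9033.57 + 248.09 + 564.90 + 391.22 + 320.83 = 10810.34
Landed cost (A) = invoice 22496.50 + 10810.34 + duty 1601.49 = 34908.33
Supplier B (CIF):
The CIF price already equals the CIF value: 31389.80
Import duty = 31389.80 × 5% = 1569.49
Buyer bears (B): 564.90 + 391.22 + 320.83 = 1276.95
Landed cost (B) = invoice 31389.80 + 1276.95 + duty 1569.49 = 34236.24
Difference = |34908.33 − 34236.24| = 672.09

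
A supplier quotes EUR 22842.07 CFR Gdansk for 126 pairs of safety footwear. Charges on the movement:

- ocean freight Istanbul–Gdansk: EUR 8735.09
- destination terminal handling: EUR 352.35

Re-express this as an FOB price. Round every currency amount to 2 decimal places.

Not relevant to the conversion: destination terminal — on the buyer under both terms; not part of either seller's price.
From CFR to FOB, the seller no longer bears: freight.
FOB price = 22842.07 − 8735.09 = 14106.98

FOB price: EUR 14106.98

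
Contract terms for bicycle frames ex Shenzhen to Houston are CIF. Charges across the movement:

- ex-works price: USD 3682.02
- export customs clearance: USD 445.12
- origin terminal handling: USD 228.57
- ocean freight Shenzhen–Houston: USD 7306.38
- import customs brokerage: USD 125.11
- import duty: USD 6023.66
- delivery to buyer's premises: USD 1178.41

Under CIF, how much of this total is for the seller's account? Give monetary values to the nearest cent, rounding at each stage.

CIF: the seller pays costs through ocean freight and marine insurance to the destination port.
Seller's account: goods 3682.02 + export clearance 445.12 + origin terminal 228.57 + freight 7306.38 = 11662.09
Buyer's account: brokerage 125.11 + duty 6023.66 + delivery 1178.41 = 7327.18

Seller's account: USD 11662.09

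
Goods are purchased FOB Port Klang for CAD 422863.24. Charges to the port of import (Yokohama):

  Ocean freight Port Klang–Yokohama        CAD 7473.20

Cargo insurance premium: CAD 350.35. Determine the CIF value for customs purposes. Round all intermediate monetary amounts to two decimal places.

CIF value: CAD 430686.79

CIF = FOB price + freight + insurance
CIF = 422863.24 + 7473.20 + 350.35 = 430686.79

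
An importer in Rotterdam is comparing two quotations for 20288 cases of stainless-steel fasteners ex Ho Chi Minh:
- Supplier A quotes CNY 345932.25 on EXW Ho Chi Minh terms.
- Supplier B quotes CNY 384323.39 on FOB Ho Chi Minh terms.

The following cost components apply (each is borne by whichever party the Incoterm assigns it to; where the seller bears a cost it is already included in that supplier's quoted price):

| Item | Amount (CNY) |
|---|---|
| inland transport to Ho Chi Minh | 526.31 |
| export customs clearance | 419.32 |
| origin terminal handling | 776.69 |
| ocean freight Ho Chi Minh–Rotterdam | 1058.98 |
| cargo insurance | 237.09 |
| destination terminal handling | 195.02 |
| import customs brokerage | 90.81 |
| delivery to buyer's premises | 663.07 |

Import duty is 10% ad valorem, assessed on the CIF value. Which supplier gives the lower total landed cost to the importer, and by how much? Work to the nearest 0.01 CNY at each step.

Supplier A (EXW):
CIF value = EXW price + inland to port + export clearance + origin terminal + freight + insurance = 345932.25 + 526.31 + 419.32 + 776.69 + 1058.98 + 237.09 = 348950.64
Import duty = 348950.64 × 10% = 34895.06
Buyer bears (A): 526.31 + 419.32 + 776.69 + 1058.98 + 237.09 + 195.02 + 90.81 + 663.07 = 3967.29
Landed cost (A) = invoice 345932.25 + 3967.29 + duty 34895.06 = 384794.60
Supplier B (FOB):
CIF value = FOB price + freight + insurance = 384323.39 + 1058.98 + 237.09 = 385619.46
Import duty = 385619.46 × 10% = 38561.95
Buyer bears (B): 1058.98 + 237.09 + 195.02 + 90.81 + 663.07 = 2244.97
Landed cost (B) = invoice 384323.39 + 2244.97 + duty 38561.95 = 425130.31
Difference = |384794.60 − 425130.31| = 40335.71

Supplier A is cheaper by CNY 40335.71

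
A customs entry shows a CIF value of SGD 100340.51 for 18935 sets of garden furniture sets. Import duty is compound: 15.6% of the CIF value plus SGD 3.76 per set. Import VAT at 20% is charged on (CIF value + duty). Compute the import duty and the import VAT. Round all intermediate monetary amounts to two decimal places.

Import duty: SGD 86848.72; import VAT: SGD 37437.85

Ad valorem component: 100340.51 × 15.6% = 15653.12
Specific component: 18935 × 3.76 = 71195.60
Import duty = 15653.12 + 71195.60 = 86848.72
VAT base = CIF + duty = 100340.51 + 86848.72 = 187189.23
Import VAT = 187189.23 × 20% = 37437.85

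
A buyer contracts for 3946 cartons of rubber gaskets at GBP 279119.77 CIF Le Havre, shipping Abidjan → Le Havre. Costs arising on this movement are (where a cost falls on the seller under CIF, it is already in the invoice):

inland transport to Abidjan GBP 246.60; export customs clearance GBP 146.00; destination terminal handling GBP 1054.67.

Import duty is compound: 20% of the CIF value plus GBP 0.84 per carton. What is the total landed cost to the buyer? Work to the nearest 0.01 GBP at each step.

Total landed cost: GBP 339313.03

CIF: the seller pays costs through ocean freight and marine insurance to the destination port.
Already in the invoice (seller's account under CIF): inland to port, export clearance — exclude.
The CIF price already equals the CIF value: 279119.77
Ad valorem component: 279119.77 × 20% = 55823.95
Specific component: 3946 × 0.84 = 3314.64
Import duty = 55823.95 + 3314.64 = 59138.59
Buyer bears: destination terminal 1054.67 + duty 59138.59 = 60193.26
Landed cost = invoice 279119.77 + 60193.26 = 339313.03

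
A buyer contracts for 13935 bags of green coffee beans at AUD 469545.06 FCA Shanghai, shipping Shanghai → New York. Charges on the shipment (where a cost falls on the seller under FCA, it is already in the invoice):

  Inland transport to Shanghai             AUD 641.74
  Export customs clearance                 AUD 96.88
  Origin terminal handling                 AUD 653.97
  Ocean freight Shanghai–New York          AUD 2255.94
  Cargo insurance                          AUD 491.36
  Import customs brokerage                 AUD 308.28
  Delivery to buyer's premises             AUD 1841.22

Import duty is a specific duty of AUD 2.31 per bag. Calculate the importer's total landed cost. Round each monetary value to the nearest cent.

FCA: the seller delivers export-cleared goods to the carrier; the buyer bears costs from that point.
Already in the invoice (seller's account under FCA): inland to port, export clearance — exclude.
CIF value = FCA price + origin terminal + freight + insurance = 469545.06 + 653.97 + 2255.94 + 491.36 = 472946.33
Import duty = 13935 × 2.31 = 32189.85
Buyer bears: origin terminal 653.97 + freight 2255.94 + insurance 491.36 + brokerage 308.28 + delivery 1841.22 + duty 32189.85 = 37740.62
Landed cost = invoice 469545.06 + 37740.62 = 507285.68

Total landed cost: AUD 507285.68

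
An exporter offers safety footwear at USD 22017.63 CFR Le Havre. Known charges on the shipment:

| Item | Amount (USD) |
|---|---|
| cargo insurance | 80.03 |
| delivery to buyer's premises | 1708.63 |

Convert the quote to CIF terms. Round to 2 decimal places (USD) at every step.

CIF price: USD 22097.66

Not relevant to the conversion: delivery — on the buyer under both terms; not part of either seller's price.
From CFR to CIF, the seller additionally bears: insurance.
CIF price = 22017.63 + 80.03 = 22097.66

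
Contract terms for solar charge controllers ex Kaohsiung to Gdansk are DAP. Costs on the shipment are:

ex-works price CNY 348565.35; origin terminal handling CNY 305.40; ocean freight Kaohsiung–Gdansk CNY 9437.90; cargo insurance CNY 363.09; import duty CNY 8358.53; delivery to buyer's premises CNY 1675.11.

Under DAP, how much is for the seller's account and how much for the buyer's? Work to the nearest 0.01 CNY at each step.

Seller: CNY 360346.85; buyer: CNY 8358.53

DAP: the seller bears all costs to the named destination except import duty and clearance.
Seller's account: goods 348565.35 + origin terminal 305.40 + freight 9437.90 + insurance 363.09 + delivery 1675.11 = 360346.85
Buyer's account: duty 8358.53 = 8358.53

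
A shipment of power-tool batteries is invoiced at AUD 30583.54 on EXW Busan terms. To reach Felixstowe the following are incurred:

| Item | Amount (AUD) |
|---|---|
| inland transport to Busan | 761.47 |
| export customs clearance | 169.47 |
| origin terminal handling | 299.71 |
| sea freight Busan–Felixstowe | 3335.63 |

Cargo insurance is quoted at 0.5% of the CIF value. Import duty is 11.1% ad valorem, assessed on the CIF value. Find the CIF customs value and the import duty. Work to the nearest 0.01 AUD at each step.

CIF value: AUD 35326.45; import duty: AUD 3921.24

Let C be the CIF value. C = EXW price + pre-shipment costs + freight + 0.5% × C
C − 0.5% × C = 30583.54 + 761.47 + 169.47 + 299.71 + 3335.63
0.995 × C = 35149.82
C = 35149.82 / 0.995 = 35326.45
Insurance premium = 0.5% × 35326.45 = 176.63
Import duty = 35326.45 × 11.1% = 3921.24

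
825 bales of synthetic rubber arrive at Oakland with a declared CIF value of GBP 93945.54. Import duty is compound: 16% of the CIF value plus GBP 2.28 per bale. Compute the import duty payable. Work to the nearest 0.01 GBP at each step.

Import duty: GBP 16912.29

Ad valorem component: 93945.54 × 16% = 15031.29
Specific component: 825 × 2.28 = 1881.00
Import duty = 15031.29 + 1881.00 = 16912.29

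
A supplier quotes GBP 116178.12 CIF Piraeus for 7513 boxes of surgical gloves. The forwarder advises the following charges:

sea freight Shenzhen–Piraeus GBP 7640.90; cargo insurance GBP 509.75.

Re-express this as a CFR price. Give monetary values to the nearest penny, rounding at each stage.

Not relevant to the conversion: freight — on the seller under both CIF and CFR; already in the CIF price and stays in the CFR price.
From CIF to CFR, the seller no longer bears: insurance.
CFR price = 116178.12 − 509.75 = 115668.37

CFR price: GBP 115668.37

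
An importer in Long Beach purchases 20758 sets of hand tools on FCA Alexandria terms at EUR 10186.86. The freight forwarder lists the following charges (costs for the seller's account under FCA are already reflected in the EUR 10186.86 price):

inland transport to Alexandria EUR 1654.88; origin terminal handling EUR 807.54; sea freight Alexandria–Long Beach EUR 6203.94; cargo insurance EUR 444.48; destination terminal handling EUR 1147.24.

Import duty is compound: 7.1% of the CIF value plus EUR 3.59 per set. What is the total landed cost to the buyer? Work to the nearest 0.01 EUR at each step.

Total landed cost: EUR 94563.92

FCA: the seller delivers export-cleared goods to the carrier; the buyer bears costs from that point.
Already in the invoice (seller's account under FCA): inland to port — exclude.
CIF value = FCA price + origin terminal + freight + insurance = 10186.86 + 807.54 + 6203.94 + 444.48 = 17642.82
Ad valorem component: 17642.82 × 7.1% = 1252.64
Specific component: 20758 × 3.59 = 74521.22
Import duty = 1252.64 + 74521.22 = 75773.86
Buyer bears: origin terminal 807.54 + freight 6203.94 + insurance 444.48 + destination terminal 1147.24 + duty 75773.86 = 84377.06
Landed cost = invoice 10186.86 + 84377.06 = 94563.92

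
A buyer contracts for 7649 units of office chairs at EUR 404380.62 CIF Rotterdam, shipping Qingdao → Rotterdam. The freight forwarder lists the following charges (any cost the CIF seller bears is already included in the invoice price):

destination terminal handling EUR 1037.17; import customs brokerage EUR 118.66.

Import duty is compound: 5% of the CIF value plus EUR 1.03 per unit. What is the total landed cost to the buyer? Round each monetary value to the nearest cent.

CIF: the seller pays costs through ocean freight and marine insurance to the destination port.
The CIF price already equals the CIF value: 404380.62
Ad valorem component: 404380.62 × 5% = 20219.03
Specific component: 7649 × 1.03 = 7878.47
Import duty = 20219.03 + 7878.47 = 28097.50
Buyer bears: destination terminal 1037.17 + brokerage 118.66 + duty 28097.50 = 29253.33
Landed cost = invoice 404380.62 + 29253.33 = 433633.95

Total landed cost: EUR 433633.95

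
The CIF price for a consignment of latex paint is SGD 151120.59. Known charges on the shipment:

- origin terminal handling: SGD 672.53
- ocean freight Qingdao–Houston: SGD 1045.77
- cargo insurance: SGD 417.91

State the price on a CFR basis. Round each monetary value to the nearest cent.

CFR price: SGD 150702.68

Not relevant to the conversion: origin terminal, freight — on the seller under both CIF and CFR; already in the CIF price and stays in the CFR price.
From CIF to CFR, the seller no longer bears: insurance.
CFR price = 151120.59 − 417.91 = 150702.68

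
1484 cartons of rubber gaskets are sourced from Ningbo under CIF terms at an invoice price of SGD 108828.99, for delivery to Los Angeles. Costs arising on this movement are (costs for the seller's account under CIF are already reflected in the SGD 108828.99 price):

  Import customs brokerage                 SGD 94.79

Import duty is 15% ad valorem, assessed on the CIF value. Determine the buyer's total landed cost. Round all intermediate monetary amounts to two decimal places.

CIF: the seller pays costs through ocean freight and marine insurance to the destination port.
The CIF price already equals the CIF value: 108828.99
Import duty = 108828.99 × 15% = 16324.35
Buyer bears: brokerage 94.79 + duty 16324.35 = 16419.14
Landed cost = invoice 108828.99 + 16419.14 = 125248.13

Total landed cost: SGD 125248.13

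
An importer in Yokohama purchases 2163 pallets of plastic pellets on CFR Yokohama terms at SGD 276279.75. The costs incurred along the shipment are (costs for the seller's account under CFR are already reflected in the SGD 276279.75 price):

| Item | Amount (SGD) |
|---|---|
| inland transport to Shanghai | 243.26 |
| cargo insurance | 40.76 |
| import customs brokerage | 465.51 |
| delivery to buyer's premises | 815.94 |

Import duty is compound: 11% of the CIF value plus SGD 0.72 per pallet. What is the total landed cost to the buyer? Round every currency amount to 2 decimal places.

CFR: the seller pays costs through ocean freight to the destination port, but not insurance.
Already in the invoice (seller's account under CFR): inland to port — exclude.
CIF value = CFR price + insurance = 276279.75 + 40.76 = 276320.51
Ad valorem component: 276320.51 × 11% = 30395.26
Specific component: 2163 × 0.72 = 1557.36
Import duty = 30395.26 + 1557.36 = 31952.62
Buyer bears: insurance 40.76 + brokerage 465.51 + delivery 815.94 + duty 31952.62 = 33274.83
Landed cost = invoice 276279.75 + 33274.83 = 309554.58

Total landed cost: SGD 309554.58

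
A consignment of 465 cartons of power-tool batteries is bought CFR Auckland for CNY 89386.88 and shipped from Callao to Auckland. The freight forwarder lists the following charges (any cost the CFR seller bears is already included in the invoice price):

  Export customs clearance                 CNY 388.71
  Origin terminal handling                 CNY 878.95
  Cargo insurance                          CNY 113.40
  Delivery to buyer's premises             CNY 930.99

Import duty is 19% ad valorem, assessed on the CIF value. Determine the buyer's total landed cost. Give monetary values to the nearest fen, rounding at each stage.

Total landed cost: CNY 107436.32

CFR: the seller pays costs through ocean freight to the destination port, but not insurance.
Already in the invoice (seller's account under CFR): export clearance, origin terminal — exclude.
CIF value = CFR price + insurance = 89386.88 + 113.40 = 89500.28
Import duty = 89500.28 × 19% = 17005.05
Buyer bears: insurance 113.40 + delivery 930.99 + duty 17005.05 = 18049.44
Landed cost = invoice 89386.88 + 18049.44 = 107436.32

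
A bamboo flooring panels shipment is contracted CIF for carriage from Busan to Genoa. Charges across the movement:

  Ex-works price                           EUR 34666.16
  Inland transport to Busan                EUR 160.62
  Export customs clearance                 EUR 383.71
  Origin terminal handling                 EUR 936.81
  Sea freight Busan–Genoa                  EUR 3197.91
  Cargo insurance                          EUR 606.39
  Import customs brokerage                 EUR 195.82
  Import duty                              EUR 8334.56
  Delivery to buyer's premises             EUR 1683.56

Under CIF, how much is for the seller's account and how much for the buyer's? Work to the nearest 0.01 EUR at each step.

Seller: EUR 39951.60; buyer: EUR 10213.94

CIF: the seller pays costs through ocean freight and marine insurance to the destination port.
Seller's account: goods 34666.16 + inland to port 160.62 + export clearance 383.71 + origin terminal 936.81 + freight 3197.91 + insurance 606.39 = 39951.60
Buyer's account: brokerage 195.82 + duty 8334.56 + delivery 1683.56 = 10213.94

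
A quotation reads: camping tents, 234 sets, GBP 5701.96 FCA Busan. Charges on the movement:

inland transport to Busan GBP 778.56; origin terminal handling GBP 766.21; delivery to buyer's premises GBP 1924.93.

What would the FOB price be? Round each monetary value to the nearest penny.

Not relevant to the conversion: inland to port — on the seller under both FCA and FOB; already in the FCA price and stays in the FOB price. delivery — on the buyer under both terms; not part of either seller's price.
From FCA to FOB, the seller additionally bears: origin terminal.
FOB price = 5701.96 + 766.21 = 6468.17

FOB price: GBP 6468.17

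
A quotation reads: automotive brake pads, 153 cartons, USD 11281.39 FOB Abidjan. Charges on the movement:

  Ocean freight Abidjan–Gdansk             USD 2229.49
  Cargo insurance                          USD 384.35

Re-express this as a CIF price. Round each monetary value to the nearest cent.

CIF price: USD 13895.23

From FOB to CIF, the seller additionally bears: freight, insurance.
CIF price = 11281.39 + 2229.49 + 384.35 = 13895.23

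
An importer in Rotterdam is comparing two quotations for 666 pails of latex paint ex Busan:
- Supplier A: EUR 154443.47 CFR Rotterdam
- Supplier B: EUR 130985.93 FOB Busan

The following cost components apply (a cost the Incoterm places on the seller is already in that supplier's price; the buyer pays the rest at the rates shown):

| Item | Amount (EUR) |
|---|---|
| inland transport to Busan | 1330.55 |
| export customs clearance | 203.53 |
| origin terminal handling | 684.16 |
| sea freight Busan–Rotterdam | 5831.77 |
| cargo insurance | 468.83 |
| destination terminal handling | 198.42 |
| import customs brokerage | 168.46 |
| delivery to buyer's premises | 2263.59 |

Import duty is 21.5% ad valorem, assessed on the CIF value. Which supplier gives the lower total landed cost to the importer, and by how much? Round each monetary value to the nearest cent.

Supplier B is cheaper by EUR 21415.31

Supplier A (CFR):
CIF value = CFR price + insurance = 154443.47 + 468.83 = 154912.30
Import duty = 154912.30 × 21.5% = 33306.14
Buyer bears (A): 468.83 + 198.42 + 168.46 + 2263.59 = 3099.30
Landed cost (A) = invoice 154443.47 + 3099.30 + duty 33306.14 = 190848.91
Supplier B (FOB):
CIF value = FOB price + freight + insurance = 130985.93 + 5831.77 + 468.83 = 137286.53
Import duty = 137286.53 × 21.5% = 29516.60
Buyer bears (B): 5831.77 + 468.83 + 198.42 + 168.46 + 2263.59 = 8931.07
Landed cost (B) = invoice 130985.93 + 8931.07 + duty 29516.60 = 169433.60
Difference = |190848.91 − 169433.60| = 21415.31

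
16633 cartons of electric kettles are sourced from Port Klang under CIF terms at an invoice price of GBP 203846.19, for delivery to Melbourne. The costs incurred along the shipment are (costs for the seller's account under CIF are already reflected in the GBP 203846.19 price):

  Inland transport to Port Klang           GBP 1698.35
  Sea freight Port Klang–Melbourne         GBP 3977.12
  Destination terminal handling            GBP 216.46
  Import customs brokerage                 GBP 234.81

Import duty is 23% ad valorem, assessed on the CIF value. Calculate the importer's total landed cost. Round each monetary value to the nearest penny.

CIF: the seller pays costs through ocean freight and marine insurance to the destination port.
Already in the invoice (seller's account under CIF): inland to port, freight — exclude.
The CIF price already equals the CIF value: 203846.19
Import duty = 203846.19 × 23% = 46884.62
Buyer bears: destination terminal 216.46 + brokerage 234.81 + duty 46884.62 = 47335.89
Landed cost = invoice 203846.19 + 47335.89 = 251182.08

Total landed cost: GBP 251182.08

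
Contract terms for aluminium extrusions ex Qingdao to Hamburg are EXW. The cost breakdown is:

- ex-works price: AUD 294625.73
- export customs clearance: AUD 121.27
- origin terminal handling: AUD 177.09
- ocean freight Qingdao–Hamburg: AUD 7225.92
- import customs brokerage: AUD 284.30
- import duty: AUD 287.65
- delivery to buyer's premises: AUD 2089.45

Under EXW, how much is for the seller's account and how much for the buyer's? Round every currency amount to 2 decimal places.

EXW: the seller makes goods available at their premises; the buyer bears all onward costs.
Seller's account: goods 294625.73 = 294625.73
Buyer's account: export clearance 121.27 + origin terminal 177.09 + freight 7225.92 + brokerage 284.30 + duty 287.65 + delivery 2089.45 = 10185.68

Seller: AUD 294625.73; buyer: AUD 10185.68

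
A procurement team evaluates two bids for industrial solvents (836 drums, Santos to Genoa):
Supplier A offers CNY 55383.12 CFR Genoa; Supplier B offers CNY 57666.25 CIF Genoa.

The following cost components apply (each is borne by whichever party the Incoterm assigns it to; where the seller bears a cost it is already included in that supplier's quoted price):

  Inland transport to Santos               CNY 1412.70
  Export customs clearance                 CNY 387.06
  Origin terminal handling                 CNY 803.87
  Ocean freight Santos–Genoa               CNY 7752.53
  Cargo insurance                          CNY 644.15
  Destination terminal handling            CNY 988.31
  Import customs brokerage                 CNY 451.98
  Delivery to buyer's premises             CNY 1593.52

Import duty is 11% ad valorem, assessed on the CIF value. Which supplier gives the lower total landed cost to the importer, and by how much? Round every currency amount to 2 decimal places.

Supplier A is cheaper by CNY 1819.27

Supplier A (CFR):
CIF value = CFR price + insurance = 55383.12 + 644.15 = 56027.27
Import duty = 56027.27 × 11% = 6163.00
Buyer bears (A): 644.15 + 988.31 + 451.98 + 1593.52 = 3677.96
Landed cost (A) = invoice 55383.12 + 3677.96 + duty 6163.00 = 65224.08
Supplier B (CIF):
The CIF price already equals the CIF value: 57666.25
Import duty = 57666.25 × 11% = 6343.29
Buyer bears (B): 988.31 + 451.98 + 1593.52 = 3033.81
Landed cost (B) = invoice 57666.25 + 3033.81 + duty 6343.29 = 67043.35
Difference = |65224.08 − 67043.35| = 1819.27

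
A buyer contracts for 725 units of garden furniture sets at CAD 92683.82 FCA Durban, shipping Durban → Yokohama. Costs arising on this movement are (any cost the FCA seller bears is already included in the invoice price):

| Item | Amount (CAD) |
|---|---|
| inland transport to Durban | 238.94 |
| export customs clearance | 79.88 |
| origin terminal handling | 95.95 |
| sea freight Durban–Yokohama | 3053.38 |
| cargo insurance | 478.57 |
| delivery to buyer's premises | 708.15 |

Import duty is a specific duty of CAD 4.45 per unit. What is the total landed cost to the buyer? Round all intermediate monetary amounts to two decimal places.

Total landed cost: CAD 100246.12

FCA: the seller delivers export-cleared goods to the carrier; the buyer bears costs from that point.
Already in the invoice (seller's account under FCA): inland to port, export clearance — exclude.
CIF value = FCA price + origin terminal + freight + insurance = 92683.82 + 95.95 + 3053.38 + 478.57 = 96311.72
Import duty = 725 × 4.45 = 3226.25
Buyer bears: origin terminal 95.95 + freight 3053.38 + insurance 478.57 + delivery 708.15 + duty 3226.25 = 7562.30
Landed cost = invoice 92683.82 + 7562.30 = 100246.12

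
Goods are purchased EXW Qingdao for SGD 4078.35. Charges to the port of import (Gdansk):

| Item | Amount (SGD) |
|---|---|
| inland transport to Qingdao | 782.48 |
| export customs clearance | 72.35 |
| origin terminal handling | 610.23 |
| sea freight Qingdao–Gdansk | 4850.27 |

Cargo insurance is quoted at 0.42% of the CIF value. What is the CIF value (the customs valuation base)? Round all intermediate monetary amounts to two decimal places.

CIF value: SGD 10437.52

Let C be the CIF value. C = EXW price + pre-shipment costs + freight + 0.42% × C
C − 0.42% × C = 4078.35 + 782.48 + 72.35 + 610.23 + 4850.27
0.9958 × C = 10393.68
C = 10393.68 / 0.9958 = 10437.52
Insurance premium = 0.42% × 10437.52 = 43.84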